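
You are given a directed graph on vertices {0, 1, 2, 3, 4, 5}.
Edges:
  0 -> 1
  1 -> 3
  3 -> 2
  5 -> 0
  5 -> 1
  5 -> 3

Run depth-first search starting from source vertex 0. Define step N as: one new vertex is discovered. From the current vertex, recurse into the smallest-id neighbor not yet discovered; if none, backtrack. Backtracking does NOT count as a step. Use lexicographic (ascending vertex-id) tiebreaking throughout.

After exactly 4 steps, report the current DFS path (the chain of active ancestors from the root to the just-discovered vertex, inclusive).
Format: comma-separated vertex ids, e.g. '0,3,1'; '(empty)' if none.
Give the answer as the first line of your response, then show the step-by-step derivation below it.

0,1,3,2

step 1: discover 0; path=0; order=0
step 2: discover 1; path=0>1; order=0,1
step 3: discover 3; path=0>1>3; order=0,1,3
step 4: discover 2; path=0>1>3>2; order=0,1,3,2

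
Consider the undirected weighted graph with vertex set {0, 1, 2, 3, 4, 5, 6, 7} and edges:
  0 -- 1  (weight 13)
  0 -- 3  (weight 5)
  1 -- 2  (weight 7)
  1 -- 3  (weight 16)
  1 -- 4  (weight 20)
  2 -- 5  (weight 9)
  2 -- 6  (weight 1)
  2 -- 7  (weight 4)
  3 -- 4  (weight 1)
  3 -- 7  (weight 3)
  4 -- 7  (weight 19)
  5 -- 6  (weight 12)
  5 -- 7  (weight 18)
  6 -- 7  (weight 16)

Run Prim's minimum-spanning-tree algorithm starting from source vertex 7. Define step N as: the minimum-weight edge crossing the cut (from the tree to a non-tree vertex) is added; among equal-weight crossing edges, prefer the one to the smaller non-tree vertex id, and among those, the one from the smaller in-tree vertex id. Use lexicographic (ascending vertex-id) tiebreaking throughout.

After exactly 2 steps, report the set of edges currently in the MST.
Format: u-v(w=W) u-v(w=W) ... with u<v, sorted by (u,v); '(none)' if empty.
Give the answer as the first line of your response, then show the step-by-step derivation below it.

3-4(w=1) 3-7(w=3)

step 1: add edge 3-7 (w=3); MST = {3-7(w=3)}
step 2: add edge 3-4 (w=1); MST = {3-4(w=1) 3-7(w=3)}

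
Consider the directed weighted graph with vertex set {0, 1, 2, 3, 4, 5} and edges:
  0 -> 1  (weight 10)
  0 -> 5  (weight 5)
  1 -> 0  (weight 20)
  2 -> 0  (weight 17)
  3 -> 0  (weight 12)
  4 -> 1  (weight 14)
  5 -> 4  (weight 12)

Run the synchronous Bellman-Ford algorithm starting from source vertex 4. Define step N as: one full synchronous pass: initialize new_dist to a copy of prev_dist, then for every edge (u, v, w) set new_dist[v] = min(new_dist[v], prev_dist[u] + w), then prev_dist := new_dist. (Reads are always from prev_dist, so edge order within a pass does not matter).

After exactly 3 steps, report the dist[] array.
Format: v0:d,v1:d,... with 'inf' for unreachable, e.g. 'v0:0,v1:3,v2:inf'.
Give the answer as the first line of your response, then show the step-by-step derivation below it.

v0:34,v1:14,v2:inf,v3:inf,v4:0,v5:39

step 1: dist = v0:inf,v1:14,v2:inf,v3:inf,v4:0,v5:inf
step 2: dist = v0:34,v1:14,v2:inf,v3:inf,v4:0,v5:inf
step 3: dist = v0:34,v1:14,v2:inf,v3:inf,v4:0,v5:39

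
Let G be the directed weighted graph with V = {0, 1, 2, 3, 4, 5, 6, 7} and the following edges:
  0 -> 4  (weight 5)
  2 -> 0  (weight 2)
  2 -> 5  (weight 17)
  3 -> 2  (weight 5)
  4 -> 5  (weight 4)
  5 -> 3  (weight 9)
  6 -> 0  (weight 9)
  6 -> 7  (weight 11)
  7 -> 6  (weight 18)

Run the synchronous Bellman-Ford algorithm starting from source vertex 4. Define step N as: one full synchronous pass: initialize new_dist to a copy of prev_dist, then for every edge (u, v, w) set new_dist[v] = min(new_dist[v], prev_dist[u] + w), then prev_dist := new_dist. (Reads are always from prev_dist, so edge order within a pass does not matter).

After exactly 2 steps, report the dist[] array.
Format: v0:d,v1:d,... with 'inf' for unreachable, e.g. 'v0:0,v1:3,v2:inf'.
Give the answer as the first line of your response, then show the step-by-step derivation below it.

v0:inf,v1:inf,v2:inf,v3:13,v4:0,v5:4,v6:inf,v7:inf

step 1: dist = v0:inf,v1:inf,v2:inf,v3:inf,v4:0,v5:4,v6:inf,v7:inf
step 2: dist = v0:inf,v1:inf,v2:inf,v3:13,v4:0,v5:4,v6:inf,v7:inf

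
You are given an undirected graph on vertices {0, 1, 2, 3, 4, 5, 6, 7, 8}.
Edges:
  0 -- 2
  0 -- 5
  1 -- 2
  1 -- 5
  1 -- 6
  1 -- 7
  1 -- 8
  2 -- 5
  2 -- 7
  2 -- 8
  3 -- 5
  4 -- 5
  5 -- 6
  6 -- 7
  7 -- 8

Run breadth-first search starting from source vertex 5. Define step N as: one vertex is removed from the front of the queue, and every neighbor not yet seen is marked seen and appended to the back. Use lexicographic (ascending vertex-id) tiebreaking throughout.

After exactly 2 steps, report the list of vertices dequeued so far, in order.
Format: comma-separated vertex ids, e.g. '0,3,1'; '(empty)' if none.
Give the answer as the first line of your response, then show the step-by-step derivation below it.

5,0

step 1: dequeue 5; queue=[0,1,2,3,4,6]; order=5
step 2: dequeue 0; queue=[1,2,3,4,6]; order=5,0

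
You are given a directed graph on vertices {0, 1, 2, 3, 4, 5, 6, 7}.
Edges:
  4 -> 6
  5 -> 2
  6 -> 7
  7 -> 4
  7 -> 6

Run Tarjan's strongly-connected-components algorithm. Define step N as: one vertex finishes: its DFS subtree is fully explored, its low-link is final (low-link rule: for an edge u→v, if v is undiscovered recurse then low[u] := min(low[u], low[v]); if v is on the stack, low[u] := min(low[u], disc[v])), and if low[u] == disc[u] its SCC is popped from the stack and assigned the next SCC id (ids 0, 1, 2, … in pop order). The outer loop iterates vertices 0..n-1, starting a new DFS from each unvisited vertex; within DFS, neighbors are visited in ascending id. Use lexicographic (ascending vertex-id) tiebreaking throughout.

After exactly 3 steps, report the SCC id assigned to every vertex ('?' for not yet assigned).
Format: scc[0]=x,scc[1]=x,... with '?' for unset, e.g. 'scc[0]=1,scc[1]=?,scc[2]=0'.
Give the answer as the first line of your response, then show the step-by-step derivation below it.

scc[0]=0,scc[1]=1,scc[2]=2,scc[3]=?,scc[4]=?,scc[5]=?,scc[6]=?,scc[7]=?

step 1: low=(low[0]=0,low[1]=?,low[2]=?,low[3]=?,low[4]=?,low[5]=?,low[6]=?,low[7]=?); scc=(scc[0]=0,scc[1]=?,scc[2]=?,scc[3]=?,scc[4]=?,scc[5]=?,scc[6]=?,scc[7]=?)
step 2: low=(low[0]=0,low[1]=1,low[2]=?,low[3]=?,low[4]=?,low[5]=?,low[6]=?,low[7]=?); scc=(scc[0]=0,scc[1]=1,scc[2]=?,scc[3]=?,scc[4]=?,scc[5]=?,scc[6]=?,scc[7]=?)
step 3: low=(low[0]=0,low[1]=1,low[2]=2,low[3]=?,low[4]=?,low[5]=?,low[6]=?,low[7]=?); scc=(scc[0]=0,scc[1]=1,scc[2]=2,scc[3]=?,scc[4]=?,scc[5]=?,scc[6]=?,scc[7]=?)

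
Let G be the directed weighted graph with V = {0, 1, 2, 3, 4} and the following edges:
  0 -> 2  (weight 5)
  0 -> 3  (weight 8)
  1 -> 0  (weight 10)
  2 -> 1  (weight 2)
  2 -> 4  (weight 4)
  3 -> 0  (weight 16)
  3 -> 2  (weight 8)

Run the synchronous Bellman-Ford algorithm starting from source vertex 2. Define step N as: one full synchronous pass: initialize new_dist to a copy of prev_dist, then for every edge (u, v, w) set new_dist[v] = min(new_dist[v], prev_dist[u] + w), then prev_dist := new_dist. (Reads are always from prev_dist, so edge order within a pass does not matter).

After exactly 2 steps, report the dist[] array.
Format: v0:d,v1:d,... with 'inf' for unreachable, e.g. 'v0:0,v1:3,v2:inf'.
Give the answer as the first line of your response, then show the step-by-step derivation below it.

v0:12,v1:2,v2:0,v3:inf,v4:4

step 1: dist = v0:inf,v1:2,v2:0,v3:inf,v4:4
step 2: dist = v0:12,v1:2,v2:0,v3:inf,v4:4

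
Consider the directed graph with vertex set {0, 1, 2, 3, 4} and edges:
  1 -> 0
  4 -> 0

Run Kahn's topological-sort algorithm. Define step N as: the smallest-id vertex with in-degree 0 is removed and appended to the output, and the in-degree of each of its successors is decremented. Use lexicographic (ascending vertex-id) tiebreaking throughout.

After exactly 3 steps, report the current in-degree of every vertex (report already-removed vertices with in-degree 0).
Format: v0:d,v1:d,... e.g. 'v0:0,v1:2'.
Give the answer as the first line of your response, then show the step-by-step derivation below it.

v0:1,v1:0,v2:0,v3:0,v4:0

step 1: output 1; order=[1]; indeg=(1,0,0,0,0)
step 2: output 2; order=[1,2]; indeg=(1,0,0,0,0)
step 3: output 3; order=[1,2,3]; indeg=(1,0,0,0,0)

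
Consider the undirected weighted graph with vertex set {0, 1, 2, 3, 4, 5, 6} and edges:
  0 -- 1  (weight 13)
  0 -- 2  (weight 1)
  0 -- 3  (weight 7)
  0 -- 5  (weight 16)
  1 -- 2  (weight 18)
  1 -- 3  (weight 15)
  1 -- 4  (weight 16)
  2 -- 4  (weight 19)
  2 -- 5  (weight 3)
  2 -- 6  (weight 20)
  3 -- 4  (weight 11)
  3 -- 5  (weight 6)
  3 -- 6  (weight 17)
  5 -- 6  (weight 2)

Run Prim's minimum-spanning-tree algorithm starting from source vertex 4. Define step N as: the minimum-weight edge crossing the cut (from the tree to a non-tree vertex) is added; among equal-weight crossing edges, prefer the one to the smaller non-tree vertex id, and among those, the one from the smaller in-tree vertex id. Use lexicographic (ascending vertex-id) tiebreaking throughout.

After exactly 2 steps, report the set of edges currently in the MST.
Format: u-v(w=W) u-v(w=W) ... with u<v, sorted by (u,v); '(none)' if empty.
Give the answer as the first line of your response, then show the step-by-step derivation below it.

3-4(w=11) 3-5(w=6)

step 1: add edge 3-4 (w=11); MST = {3-4(w=11)}
step 2: add edge 3-5 (w=6); MST = {3-4(w=11) 3-5(w=6)}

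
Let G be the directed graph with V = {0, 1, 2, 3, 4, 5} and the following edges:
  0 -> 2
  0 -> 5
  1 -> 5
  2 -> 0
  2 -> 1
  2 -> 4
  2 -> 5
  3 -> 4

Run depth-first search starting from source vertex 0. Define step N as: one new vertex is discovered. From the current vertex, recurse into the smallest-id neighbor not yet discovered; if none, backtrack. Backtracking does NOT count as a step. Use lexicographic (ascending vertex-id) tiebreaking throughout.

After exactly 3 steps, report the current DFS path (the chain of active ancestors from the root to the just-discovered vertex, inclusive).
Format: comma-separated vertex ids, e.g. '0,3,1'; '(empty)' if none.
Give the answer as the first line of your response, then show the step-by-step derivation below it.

0,2,1

step 1: discover 0; path=0; order=0
step 2: discover 2; path=0>2; order=0,2
step 3: discover 1; path=0>2>1; order=0,2,1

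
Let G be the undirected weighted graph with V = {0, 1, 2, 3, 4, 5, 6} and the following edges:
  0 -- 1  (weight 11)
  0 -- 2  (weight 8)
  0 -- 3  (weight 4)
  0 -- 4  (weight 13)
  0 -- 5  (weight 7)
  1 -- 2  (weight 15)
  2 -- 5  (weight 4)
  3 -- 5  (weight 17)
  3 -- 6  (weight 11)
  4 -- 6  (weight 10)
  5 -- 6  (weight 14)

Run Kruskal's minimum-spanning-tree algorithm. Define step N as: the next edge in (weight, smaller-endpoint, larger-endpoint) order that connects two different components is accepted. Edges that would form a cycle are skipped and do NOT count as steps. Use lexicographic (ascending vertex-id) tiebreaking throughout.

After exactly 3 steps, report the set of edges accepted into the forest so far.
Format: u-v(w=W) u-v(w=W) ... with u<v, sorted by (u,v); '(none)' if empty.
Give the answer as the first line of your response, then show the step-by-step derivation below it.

0-3(w=4) 0-5(w=7) 2-5(w=4)

step 1: add edge 0-3 (w=4); MST = {0-3(w=4)}
step 2: add edge 2-5 (w=4); MST = {0-3(w=4) 2-5(w=4)}
step 3: add edge 0-5 (w=7); MST = {0-3(w=4) 0-5(w=7) 2-5(w=4)}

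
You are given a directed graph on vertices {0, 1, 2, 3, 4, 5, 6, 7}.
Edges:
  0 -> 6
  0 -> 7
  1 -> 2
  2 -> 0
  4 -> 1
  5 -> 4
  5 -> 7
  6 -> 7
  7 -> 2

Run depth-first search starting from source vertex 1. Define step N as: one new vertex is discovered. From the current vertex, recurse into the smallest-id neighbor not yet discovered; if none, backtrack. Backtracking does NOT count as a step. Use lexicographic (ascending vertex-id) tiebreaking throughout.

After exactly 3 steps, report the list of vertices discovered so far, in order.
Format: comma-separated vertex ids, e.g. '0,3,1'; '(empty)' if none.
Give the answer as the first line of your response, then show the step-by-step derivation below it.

1,2,0

step 1: discover 1; path=1; order=1
step 2: discover 2; path=1>2; order=1,2
step 3: discover 0; path=1>2>0; order=1,2,0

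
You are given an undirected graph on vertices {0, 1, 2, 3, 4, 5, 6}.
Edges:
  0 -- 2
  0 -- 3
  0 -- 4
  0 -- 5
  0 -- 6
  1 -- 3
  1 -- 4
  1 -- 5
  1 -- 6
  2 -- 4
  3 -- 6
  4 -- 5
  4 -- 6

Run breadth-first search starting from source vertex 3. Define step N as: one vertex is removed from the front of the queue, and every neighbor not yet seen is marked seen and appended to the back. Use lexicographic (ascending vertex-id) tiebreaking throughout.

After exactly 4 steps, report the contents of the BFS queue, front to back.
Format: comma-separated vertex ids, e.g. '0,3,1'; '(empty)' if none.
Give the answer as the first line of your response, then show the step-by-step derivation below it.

2,4,5

step 1: dequeue 3; queue=[0,1,6]; order=3
step 2: dequeue 0; queue=[1,6,2,4,5]; order=3,0
step 3: dequeue 1; queue=[6,2,4,5]; order=3,0,1
step 4: dequeue 6; queue=[2,4,5]; order=3,0,1,6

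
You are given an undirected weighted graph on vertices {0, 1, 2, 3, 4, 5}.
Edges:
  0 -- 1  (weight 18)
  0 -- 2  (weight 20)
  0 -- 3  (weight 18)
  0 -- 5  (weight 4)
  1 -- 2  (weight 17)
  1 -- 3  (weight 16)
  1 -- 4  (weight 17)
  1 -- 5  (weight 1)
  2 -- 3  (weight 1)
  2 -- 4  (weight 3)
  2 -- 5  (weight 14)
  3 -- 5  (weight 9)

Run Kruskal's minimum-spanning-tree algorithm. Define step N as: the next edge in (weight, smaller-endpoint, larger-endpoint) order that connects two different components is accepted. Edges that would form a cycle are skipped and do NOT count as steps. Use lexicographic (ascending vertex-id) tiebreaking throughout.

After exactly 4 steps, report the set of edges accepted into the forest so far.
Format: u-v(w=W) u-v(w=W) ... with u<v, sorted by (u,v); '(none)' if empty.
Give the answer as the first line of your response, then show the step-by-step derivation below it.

0-5(w=4) 1-5(w=1) 2-3(w=1) 2-4(w=3)

step 1: add edge 1-5 (w=1); MST = {1-5(w=1)}
step 2: add edge 2-3 (w=1); MST = {1-5(w=1) 2-3(w=1)}
step 3: add edge 2-4 (w=3); MST = {1-5(w=1) 2-3(w=1) 2-4(w=3)}
step 4: add edge 0-5 (w=4); MST = {0-5(w=4) 1-5(w=1) 2-3(w=1) 2-4(w=3)}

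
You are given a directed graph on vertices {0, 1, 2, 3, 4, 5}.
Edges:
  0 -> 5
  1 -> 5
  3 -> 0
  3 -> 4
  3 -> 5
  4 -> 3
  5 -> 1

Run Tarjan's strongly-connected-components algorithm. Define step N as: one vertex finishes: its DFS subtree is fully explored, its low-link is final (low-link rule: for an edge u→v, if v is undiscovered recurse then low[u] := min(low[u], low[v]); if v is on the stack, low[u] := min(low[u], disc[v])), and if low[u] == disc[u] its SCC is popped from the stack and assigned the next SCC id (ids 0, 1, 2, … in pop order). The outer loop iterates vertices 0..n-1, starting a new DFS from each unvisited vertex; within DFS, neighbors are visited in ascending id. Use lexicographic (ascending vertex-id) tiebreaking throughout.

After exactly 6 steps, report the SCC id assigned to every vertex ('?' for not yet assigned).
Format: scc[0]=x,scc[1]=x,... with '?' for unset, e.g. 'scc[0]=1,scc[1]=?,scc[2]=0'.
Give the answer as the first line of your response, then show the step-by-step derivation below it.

scc[0]=1,scc[1]=0,scc[2]=2,scc[3]=3,scc[4]=3,scc[5]=0

step 1: low=(low[0]=0,low[1]=1,low[2]=?,low[3]=?,low[4]=?,low[5]=1); scc=(scc[0]=?,scc[1]=?,scc[2]=?,scc[3]=?,scc[4]=?,scc[5]=?)
step 2: low=(low[0]=0,low[1]=1,low[2]=?,low[3]=?,low[4]=?,low[5]=1); scc=(scc[0]=?,scc[1]=0,scc[2]=?,scc[3]=?,scc[4]=?,scc[5]=0)
step 3: low=(low[0]=0,low[1]=1,low[2]=?,low[3]=?,low[4]=?,low[5]=1); scc=(scc[0]=1,scc[1]=0,scc[2]=?,scc[3]=?,scc[4]=?,scc[5]=0)
step 4: low=(low[0]=0,low[1]=1,low[2]=3,low[3]=?,low[4]=?,low[5]=1); scc=(scc[0]=1,scc[1]=0,scc[2]=2,scc[3]=?,scc[4]=?,scc[5]=0)
step 5: low=(low[0]=0,low[1]=1,low[2]=3,low[3]=4,low[4]=4,low[5]=1); scc=(scc[0]=1,scc[1]=0,scc[2]=2,scc[3]=?,scc[4]=?,scc[5]=0)
step 6: low=(low[0]=0,low[1]=1,low[2]=3,low[3]=4,low[4]=4,low[5]=1); scc=(scc[0]=1,scc[1]=0,scc[2]=2,scc[3]=3,scc[4]=3,scc[5]=0)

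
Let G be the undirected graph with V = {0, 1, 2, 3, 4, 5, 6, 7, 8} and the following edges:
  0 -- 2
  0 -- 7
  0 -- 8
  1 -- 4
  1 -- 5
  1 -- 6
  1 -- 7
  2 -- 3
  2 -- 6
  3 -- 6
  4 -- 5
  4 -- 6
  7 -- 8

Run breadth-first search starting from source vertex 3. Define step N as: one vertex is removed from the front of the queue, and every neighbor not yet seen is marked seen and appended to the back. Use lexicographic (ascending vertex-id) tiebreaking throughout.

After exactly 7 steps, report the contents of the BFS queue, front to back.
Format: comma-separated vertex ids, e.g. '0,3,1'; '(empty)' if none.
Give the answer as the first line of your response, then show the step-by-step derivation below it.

8,5

step 1: dequeue 3; queue=[2,6]; order=3
step 2: dequeue 2; queue=[6,0]; order=3,2
step 3: dequeue 6; queue=[0,1,4]; order=3,2,6
step 4: dequeue 0; queue=[1,4,7,8]; order=3,2,6,0
step 5: dequeue 1; queue=[4,7,8,5]; order=3,2,6,0,1
step 6: dequeue 4; queue=[7,8,5]; order=3,2,6,0,1,4
step 7: dequeue 7; queue=[8,5]; order=3,2,6,0,1,4,7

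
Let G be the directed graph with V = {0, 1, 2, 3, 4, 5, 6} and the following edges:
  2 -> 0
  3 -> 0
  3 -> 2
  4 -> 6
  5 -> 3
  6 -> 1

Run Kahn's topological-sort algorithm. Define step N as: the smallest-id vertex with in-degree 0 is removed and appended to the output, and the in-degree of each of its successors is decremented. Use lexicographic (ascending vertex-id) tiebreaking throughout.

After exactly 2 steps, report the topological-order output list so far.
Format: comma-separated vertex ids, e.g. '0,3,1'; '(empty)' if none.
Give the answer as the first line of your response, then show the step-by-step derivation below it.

4,5

step 1: output 4; order=[4]; indeg=(2,1,1,1,0,0,0)
step 2: output 5; order=[4,5]; indeg=(2,1,1,0,0,0,0)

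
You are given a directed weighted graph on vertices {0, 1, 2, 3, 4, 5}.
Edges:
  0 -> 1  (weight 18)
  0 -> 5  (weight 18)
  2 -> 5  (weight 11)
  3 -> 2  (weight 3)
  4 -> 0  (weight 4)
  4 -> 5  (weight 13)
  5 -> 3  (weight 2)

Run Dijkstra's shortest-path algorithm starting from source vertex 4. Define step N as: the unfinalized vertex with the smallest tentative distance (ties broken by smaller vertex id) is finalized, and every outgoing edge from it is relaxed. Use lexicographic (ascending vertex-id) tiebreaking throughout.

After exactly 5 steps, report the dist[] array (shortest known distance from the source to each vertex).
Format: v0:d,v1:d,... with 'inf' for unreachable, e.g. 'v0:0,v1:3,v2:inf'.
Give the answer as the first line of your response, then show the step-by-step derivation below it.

v0:4,v1:22,v2:18,v3:15,v4:0,v5:13

step 1: dist = v0:4,v1:inf,v2:inf,v3:inf,v4:0,v5:13
step 2: dist = v0:4,v1:22,v2:inf,v3:inf,v4:0,v5:13
step 3: dist = v0:4,v1:22,v2:inf,v3:15,v4:0,v5:13
step 4: dist = v0:4,v1:22,v2:18,v3:15,v4:0,v5:13
step 5: dist = v0:4,v1:22,v2:18,v3:15,v4:0,v5:13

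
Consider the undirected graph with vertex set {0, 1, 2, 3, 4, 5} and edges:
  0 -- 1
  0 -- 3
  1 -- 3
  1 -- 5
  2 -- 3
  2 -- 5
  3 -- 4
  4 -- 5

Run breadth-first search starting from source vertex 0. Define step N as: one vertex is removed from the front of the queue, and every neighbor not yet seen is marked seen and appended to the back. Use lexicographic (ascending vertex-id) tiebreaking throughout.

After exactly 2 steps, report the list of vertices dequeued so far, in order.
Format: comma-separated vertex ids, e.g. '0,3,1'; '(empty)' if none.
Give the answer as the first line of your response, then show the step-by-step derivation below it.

0,1

step 1: dequeue 0; queue=[1,3]; order=0
step 2: dequeue 1; queue=[3,5]; order=0,1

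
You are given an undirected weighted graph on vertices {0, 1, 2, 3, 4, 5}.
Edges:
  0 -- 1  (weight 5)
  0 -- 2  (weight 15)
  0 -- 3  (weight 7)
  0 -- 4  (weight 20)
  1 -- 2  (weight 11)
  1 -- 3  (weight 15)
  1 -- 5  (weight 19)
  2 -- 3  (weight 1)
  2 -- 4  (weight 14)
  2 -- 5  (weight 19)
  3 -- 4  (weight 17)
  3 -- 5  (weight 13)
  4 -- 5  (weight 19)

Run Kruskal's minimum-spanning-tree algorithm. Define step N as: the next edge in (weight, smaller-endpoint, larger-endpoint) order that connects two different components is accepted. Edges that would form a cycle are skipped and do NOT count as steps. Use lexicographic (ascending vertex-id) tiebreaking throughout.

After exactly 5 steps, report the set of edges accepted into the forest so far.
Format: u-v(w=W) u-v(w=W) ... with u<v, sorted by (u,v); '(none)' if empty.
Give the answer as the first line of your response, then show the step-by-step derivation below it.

0-1(w=5) 0-3(w=7) 2-3(w=1) 2-4(w=14) 3-5(w=13)

step 1: add edge 2-3 (w=1); MST = {2-3(w=1)}
step 2: add edge 0-1 (w=5); MST = {0-1(w=5) 2-3(w=1)}
step 3: add edge 0-3 (w=7); MST = {0-1(w=5) 0-3(w=7) 2-3(w=1)}
step 4: add edge 3-5 (w=13); MST = {0-1(w=5) 0-3(w=7) 2-3(w=1) 3-5(w=13)}
step 5: add edge 2-4 (w=14); MST = {0-1(w=5) 0-3(w=7) 2-3(w=1) 2-4(w=14) 3-5(w=13)}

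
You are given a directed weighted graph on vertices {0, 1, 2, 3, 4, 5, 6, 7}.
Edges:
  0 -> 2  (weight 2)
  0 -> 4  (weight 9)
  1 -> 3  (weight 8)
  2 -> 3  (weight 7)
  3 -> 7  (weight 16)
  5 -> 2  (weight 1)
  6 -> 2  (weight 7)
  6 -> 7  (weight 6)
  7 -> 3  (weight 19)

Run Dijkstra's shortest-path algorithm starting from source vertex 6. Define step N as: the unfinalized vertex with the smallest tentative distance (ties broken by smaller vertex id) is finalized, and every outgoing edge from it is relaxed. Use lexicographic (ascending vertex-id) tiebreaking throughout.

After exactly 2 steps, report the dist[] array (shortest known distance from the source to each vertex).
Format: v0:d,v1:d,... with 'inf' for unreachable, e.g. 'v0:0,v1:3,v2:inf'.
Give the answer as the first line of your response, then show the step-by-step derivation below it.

v0:inf,v1:inf,v2:7,v3:25,v4:inf,v5:inf,v6:0,v7:6

step 1: dist = v0:inf,v1:inf,v2:7,v3:inf,v4:inf,v5:inf,v6:0,v7:6
step 2: dist = v0:inf,v1:inf,v2:7,v3:25,v4:inf,v5:inf,v6:0,v7:6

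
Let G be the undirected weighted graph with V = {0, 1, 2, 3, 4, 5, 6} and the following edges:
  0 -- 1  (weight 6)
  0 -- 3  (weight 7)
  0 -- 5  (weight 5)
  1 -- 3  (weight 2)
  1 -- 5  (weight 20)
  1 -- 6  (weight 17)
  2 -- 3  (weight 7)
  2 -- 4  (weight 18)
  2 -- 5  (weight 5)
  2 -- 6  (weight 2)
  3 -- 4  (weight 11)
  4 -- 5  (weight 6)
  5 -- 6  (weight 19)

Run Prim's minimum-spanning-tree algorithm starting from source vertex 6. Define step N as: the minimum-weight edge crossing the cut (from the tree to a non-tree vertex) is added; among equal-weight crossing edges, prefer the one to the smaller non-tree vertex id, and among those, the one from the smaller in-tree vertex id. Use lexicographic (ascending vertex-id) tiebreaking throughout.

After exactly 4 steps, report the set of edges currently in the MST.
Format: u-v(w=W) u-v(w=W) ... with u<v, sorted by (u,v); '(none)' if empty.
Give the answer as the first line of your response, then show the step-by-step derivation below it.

0-1(w=6) 0-5(w=5) 2-5(w=5) 2-6(w=2)

step 1: add edge 2-6 (w=2); MST = {2-6(w=2)}
step 2: add edge 2-5 (w=5); MST = {2-5(w=5) 2-6(w=2)}
step 3: add edge 0-5 (w=5); MST = {0-5(w=5) 2-5(w=5) 2-6(w=2)}
step 4: add edge 0-1 (w=6); MST = {0-1(w=6) 0-5(w=5) 2-5(w=5) 2-6(w=2)}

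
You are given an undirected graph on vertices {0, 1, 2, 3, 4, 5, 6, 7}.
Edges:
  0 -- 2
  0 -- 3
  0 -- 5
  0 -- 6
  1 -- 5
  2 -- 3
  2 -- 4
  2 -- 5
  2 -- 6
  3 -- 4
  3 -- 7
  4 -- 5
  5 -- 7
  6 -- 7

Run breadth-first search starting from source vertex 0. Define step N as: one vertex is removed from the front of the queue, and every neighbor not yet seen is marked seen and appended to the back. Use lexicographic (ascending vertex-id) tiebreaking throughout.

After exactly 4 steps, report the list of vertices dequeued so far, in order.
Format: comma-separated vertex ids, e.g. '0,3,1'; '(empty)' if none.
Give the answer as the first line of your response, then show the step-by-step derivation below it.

0,2,3,5

step 1: dequeue 0; queue=[2,3,5,6]; order=0
step 2: dequeue 2; queue=[3,5,6,4]; order=0,2
step 3: dequeue 3; queue=[5,6,4,7]; order=0,2,3
step 4: dequeue 5; queue=[6,4,7,1]; order=0,2,3,5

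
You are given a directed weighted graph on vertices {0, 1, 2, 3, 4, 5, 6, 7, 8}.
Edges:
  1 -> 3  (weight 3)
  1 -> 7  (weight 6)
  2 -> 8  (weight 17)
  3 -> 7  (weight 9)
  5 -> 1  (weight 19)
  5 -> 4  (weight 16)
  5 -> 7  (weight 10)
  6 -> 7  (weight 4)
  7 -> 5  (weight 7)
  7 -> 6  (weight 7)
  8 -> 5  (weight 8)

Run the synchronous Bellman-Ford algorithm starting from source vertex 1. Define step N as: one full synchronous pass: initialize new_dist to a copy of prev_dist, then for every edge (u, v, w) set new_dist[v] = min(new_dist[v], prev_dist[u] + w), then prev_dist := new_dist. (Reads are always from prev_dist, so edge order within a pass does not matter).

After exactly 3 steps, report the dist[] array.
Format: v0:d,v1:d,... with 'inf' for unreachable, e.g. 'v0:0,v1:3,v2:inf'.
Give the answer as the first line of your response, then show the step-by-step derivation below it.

v0:inf,v1:0,v2:inf,v3:3,v4:29,v5:13,v6:13,v7:6,v8:inf

step 1: dist = v0:inf,v1:0,v2:inf,v3:3,v4:inf,v5:inf,v6:inf,v7:6,v8:inf
step 2: dist = v0:inf,v1:0,v2:inf,v3:3,v4:inf,v5:13,v6:13,v7:6,v8:inf
step 3: dist = v0:inf,v1:0,v2:inf,v3:3,v4:29,v5:13,v6:13,v7:6,v8:inf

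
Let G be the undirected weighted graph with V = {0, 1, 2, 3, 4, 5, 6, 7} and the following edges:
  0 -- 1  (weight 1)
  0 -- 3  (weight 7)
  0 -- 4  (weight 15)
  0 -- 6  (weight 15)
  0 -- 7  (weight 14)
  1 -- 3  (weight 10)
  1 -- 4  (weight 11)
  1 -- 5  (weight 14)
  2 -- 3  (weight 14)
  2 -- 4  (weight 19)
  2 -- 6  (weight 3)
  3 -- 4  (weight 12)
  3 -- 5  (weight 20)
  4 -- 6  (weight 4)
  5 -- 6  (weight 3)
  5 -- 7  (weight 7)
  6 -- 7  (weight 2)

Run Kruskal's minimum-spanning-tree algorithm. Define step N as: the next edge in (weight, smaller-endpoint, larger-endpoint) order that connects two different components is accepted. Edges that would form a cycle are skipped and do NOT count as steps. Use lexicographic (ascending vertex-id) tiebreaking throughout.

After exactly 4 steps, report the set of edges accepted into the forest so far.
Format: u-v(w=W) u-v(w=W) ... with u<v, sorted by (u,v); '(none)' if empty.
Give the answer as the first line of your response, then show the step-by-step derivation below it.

0-1(w=1) 2-6(w=3) 5-6(w=3) 6-7(w=2)

step 1: add edge 0-1 (w=1); MST = {0-1(w=1)}
step 2: add edge 6-7 (w=2); MST = {0-1(w=1) 6-7(w=2)}
step 3: add edge 2-6 (w=3); MST = {0-1(w=1) 2-6(w=3) 6-7(w=2)}
step 4: add edge 5-6 (w=3); MST = {0-1(w=1) 2-6(w=3) 5-6(w=3) 6-7(w=2)}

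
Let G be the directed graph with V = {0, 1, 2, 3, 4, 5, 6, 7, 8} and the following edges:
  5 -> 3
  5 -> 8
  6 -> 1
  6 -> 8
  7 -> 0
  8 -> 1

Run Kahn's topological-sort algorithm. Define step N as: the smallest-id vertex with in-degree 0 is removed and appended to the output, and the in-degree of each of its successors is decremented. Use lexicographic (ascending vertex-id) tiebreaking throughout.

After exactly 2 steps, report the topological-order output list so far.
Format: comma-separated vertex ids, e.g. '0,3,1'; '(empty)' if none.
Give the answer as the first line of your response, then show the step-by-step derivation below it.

2,4

step 1: output 2; order=[2]; indeg=(1,2,0,1,0,0,0,0,2)
step 2: output 4; order=[2,4]; indeg=(1,2,0,1,0,0,0,0,2)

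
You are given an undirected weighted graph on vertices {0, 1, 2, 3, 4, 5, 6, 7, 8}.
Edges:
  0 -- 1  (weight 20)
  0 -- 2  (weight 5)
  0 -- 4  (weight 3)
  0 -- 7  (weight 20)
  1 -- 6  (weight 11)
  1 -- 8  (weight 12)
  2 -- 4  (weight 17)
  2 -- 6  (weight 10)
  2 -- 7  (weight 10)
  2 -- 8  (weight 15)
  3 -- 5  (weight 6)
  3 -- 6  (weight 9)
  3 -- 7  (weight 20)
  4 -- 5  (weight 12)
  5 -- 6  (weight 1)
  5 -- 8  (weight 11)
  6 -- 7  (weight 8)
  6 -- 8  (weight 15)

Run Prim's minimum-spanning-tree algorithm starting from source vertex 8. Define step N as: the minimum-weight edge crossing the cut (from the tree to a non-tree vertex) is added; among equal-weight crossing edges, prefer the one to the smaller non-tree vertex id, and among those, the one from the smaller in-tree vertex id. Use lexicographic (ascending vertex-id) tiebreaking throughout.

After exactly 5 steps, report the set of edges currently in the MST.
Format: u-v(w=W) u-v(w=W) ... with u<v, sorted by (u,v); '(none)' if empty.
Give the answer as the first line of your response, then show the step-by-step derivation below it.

2-6(w=10) 3-5(w=6) 5-6(w=1) 5-8(w=11) 6-7(w=8)

step 1: add edge 5-8 (w=11); MST = {5-8(w=11)}
step 2: add edge 5-6 (w=1); MST = {5-6(w=1) 5-8(w=11)}
step 3: add edge 3-5 (w=6); MST = {3-5(w=6) 5-6(w=1) 5-8(w=11)}
step 4: add edge 6-7 (w=8); MST = {3-5(w=6) 5-6(w=1) 5-8(w=11) 6-7(w=8)}
step 5: add edge 2-6 (w=10); MST = {2-6(w=10) 3-5(w=6) 5-6(w=1) 5-8(w=11) 6-7(w=8)}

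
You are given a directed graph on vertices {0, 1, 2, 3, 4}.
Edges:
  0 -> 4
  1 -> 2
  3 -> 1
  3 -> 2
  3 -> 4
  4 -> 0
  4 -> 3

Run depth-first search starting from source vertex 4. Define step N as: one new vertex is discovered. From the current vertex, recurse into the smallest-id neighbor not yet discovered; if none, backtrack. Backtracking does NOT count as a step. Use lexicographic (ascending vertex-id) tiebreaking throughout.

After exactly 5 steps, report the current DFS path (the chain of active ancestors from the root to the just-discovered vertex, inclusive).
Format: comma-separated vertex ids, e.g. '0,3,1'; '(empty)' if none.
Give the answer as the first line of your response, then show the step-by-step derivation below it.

4,3,1,2

step 1: discover 4; path=4; order=4
step 2: discover 0; path=4>0; order=4,0
step 3: discover 3; path=4>3; order=4,0,3
step 4: discover 1; path=4>3>1; order=4,0,3,1
step 5: discover 2; path=4>3>1>2; order=4,0,3,1,2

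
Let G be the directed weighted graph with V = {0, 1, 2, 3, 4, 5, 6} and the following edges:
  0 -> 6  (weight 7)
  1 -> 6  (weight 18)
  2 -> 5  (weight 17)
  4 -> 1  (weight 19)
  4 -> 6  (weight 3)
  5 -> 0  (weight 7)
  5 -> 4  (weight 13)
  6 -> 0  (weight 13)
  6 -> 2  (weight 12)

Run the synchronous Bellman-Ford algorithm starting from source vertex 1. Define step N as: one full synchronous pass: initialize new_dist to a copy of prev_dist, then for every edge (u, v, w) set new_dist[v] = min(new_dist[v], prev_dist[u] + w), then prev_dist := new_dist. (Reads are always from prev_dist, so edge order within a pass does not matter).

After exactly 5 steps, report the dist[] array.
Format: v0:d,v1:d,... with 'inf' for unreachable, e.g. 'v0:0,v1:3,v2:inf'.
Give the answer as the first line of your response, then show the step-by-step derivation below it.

v0:31,v1:0,v2:30,v3:inf,v4:60,v5:47,v6:18

step 1: dist = v0:inf,v1:0,v2:inf,v3:inf,v4:inf,v5:inf,v6:18
step 2: dist = v0:31,v1:0,v2:30,v3:inf,v4:inf,v5:inf,v6:18
step 3: dist = v0:31,v1:0,v2:30,v3:inf,v4:inf,v5:47,v6:18
step 4: dist = v0:31,v1:0,v2:30,v3:inf,v4:60,v5:47,v6:18
step 5: dist = v0:31,v1:0,v2:30,v3:inf,v4:60,v5:47,v6:18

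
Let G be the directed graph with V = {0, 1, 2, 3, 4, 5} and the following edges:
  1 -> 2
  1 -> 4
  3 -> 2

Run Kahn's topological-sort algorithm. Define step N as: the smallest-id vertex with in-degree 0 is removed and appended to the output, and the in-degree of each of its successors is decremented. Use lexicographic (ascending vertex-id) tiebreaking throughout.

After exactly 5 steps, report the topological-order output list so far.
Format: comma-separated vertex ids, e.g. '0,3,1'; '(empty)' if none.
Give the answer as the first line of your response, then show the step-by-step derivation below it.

0,1,3,2,4

step 1: output 0; order=[0]; indeg=(0,0,2,0,1,0)
step 2: output 1; order=[0,1]; indeg=(0,0,1,0,0,0)
step 3: output 3; order=[0,1,3]; indeg=(0,0,0,0,0,0)
step 4: output 2; order=[0,1,3,2]; indeg=(0,0,0,0,0,0)
step 5: output 4; order=[0,1,3,2,4]; indeg=(0,0,0,0,0,0)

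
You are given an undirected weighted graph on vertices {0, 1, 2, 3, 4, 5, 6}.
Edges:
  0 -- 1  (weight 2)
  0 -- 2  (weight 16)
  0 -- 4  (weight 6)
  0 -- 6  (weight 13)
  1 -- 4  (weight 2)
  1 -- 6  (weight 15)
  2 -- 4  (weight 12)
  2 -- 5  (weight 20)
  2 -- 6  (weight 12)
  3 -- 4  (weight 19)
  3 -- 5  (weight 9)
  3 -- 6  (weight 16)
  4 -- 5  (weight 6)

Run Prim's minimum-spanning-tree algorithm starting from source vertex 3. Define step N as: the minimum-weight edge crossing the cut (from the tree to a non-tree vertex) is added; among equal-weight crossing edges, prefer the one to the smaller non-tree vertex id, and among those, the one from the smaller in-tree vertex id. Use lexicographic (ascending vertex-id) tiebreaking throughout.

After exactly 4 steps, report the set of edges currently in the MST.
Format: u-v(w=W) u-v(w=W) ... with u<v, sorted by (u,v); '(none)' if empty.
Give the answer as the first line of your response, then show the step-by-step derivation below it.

0-1(w=2) 1-4(w=2) 3-5(w=9) 4-5(w=6)

step 1: add edge 3-5 (w=9); MST = {3-5(w=9)}
step 2: add edge 4-5 (w=6); MST = {3-5(w=9) 4-5(w=6)}
step 3: add edge 1-4 (w=2); MST = {1-4(w=2) 3-5(w=9) 4-5(w=6)}
step 4: add edge 0-1 (w=2); MST = {0-1(w=2) 1-4(w=2) 3-5(w=9) 4-5(w=6)}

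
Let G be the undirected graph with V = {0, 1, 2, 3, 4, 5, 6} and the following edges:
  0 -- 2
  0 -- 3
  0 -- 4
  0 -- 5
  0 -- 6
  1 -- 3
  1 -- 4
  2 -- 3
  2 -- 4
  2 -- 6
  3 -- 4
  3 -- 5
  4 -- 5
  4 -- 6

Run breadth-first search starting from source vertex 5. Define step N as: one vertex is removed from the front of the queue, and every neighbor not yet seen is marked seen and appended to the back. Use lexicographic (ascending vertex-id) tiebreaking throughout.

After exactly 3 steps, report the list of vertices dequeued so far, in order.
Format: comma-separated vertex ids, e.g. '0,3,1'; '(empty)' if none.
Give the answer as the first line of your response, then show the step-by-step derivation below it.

5,0,3

step 1: dequeue 5; queue=[0,3,4]; order=5
step 2: dequeue 0; queue=[3,4,2,6]; order=5,0
step 3: dequeue 3; queue=[4,2,6,1]; order=5,0,3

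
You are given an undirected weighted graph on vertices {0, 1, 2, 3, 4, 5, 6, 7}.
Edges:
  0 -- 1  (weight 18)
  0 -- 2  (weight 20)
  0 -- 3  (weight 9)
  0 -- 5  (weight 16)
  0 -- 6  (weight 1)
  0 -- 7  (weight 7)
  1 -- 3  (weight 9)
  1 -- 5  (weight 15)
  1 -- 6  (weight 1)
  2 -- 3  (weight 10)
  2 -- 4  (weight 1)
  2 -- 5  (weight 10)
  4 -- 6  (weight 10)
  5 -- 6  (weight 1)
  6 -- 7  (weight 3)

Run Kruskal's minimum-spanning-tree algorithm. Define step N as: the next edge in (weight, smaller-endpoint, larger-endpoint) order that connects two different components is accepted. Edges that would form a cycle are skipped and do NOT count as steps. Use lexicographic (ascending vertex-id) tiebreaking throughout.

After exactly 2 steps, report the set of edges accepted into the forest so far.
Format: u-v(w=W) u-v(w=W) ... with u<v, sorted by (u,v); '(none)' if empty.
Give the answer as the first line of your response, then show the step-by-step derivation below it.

0-6(w=1) 1-6(w=1)

step 1: add edge 0-6 (w=1); MST = {0-6(w=1)}
step 2: add edge 1-6 (w=1); MST = {0-6(w=1) 1-6(w=1)}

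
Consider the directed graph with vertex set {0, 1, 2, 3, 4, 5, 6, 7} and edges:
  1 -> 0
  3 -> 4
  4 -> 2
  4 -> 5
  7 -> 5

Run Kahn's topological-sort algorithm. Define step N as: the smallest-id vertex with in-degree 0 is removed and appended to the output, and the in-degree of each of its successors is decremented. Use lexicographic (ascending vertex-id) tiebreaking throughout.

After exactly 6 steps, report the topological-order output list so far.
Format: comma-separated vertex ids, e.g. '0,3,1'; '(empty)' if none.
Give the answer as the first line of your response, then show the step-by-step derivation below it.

1,0,3,4,2,6

step 1: output 1; order=[1]; indeg=(0,0,1,0,1,2,0,0)
step 2: output 0; order=[1,0]; indeg=(0,0,1,0,1,2,0,0)
step 3: output 3; order=[1,0,3]; indeg=(0,0,1,0,0,2,0,0)
step 4: output 4; order=[1,0,3,4]; indeg=(0,0,0,0,0,1,0,0)
step 5: output 2; order=[1,0,3,4,2]; indeg=(0,0,0,0,0,1,0,0)
step 6: output 6; order=[1,0,3,4,2,6]; indeg=(0,0,0,0,0,1,0,0)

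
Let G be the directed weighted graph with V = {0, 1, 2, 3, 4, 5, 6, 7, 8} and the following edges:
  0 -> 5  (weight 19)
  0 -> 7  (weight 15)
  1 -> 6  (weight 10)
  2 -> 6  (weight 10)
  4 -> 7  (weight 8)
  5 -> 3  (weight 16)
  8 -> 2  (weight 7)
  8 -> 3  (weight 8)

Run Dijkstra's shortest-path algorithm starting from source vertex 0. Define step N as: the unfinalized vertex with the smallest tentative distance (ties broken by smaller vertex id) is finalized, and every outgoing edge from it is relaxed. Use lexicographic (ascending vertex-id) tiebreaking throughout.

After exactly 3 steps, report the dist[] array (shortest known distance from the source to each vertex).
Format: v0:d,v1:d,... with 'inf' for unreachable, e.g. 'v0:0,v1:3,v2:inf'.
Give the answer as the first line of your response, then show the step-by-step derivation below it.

v0:0,v1:inf,v2:inf,v3:35,v4:inf,v5:19,v6:inf,v7:15,v8:inf

step 1: dist = v0:0,v1:inf,v2:inf,v3:inf,v4:inf,v5:19,v6:inf,v7:15,v8:inf
step 2: dist = v0:0,v1:inf,v2:inf,v3:inf,v4:inf,v5:19,v6:inf,v7:15,v8:inf
step 3: dist = v0:0,v1:inf,v2:inf,v3:35,v4:inf,v5:19,v6:inf,v7:15,v8:inf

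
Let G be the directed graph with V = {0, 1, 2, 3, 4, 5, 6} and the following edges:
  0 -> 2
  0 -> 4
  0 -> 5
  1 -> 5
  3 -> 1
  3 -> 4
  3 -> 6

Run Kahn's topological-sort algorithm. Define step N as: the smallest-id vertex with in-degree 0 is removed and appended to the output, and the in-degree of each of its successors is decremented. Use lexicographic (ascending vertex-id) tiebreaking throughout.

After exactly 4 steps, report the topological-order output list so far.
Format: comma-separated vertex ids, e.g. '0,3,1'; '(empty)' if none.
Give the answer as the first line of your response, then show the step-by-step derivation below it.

0,2,3,1

step 1: output 0; order=[0]; indeg=(0,1,0,0,1,1,1)
step 2: output 2; order=[0,2]; indeg=(0,1,0,0,1,1,1)
step 3: output 3; order=[0,2,3]; indeg=(0,0,0,0,0,1,0)
step 4: output 1; order=[0,2,3,1]; indeg=(0,0,0,0,0,0,0)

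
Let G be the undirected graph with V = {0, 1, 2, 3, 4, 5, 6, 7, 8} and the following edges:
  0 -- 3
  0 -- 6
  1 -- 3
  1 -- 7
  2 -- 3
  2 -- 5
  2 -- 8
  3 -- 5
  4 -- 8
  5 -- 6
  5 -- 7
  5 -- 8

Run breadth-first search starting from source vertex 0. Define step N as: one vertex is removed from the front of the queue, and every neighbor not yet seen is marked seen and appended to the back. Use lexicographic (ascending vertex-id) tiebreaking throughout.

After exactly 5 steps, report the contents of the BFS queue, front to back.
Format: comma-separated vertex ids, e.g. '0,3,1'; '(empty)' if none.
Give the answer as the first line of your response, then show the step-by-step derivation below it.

5,7,8

step 1: dequeue 0; queue=[3,6]; order=0
step 2: dequeue 3; queue=[6,1,2,5]; order=0,3
step 3: dequeue 6; queue=[1,2,5]; order=0,3,6
step 4: dequeue 1; queue=[2,5,7]; order=0,3,6,1
step 5: dequeue 2; queue=[5,7,8]; order=0,3,6,1,2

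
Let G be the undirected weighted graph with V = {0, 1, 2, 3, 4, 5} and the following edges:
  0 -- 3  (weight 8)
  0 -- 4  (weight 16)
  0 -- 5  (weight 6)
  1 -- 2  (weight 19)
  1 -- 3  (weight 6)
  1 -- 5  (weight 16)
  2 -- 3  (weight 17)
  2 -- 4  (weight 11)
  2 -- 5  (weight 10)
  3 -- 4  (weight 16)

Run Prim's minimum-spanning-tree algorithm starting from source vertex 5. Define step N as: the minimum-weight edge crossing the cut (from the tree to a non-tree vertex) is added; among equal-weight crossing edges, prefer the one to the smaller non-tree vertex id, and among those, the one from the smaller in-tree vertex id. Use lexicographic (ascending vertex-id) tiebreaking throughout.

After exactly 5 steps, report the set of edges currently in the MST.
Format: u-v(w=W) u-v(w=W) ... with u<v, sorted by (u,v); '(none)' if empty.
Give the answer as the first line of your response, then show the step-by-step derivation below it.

0-3(w=8) 0-5(w=6) 1-3(w=6) 2-4(w=11) 2-5(w=10)

step 1: add edge 0-5 (w=6); MST = {0-5(w=6)}
step 2: add edge 0-3 (w=8); MST = {0-3(w=8) 0-5(w=6)}
step 3: add edge 1-3 (w=6); MST = {0-3(w=8) 0-5(w=6) 1-3(w=6)}
step 4: add edge 2-5 (w=10); MST = {0-3(w=8) 0-5(w=6) 1-3(w=6) 2-5(w=10)}
step 5: add edge 2-4 (w=11); MST = {0-3(w=8) 0-5(w=6) 1-3(w=6) 2-4(w=11) 2-5(w=10)}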